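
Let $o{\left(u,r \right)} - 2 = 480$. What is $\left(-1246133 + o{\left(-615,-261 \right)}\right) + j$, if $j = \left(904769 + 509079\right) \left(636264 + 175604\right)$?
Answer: $1147856702413$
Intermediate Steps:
$j = 1147857948064$ ($j = 1413848 \cdot 811868 = 1147857948064$)
$o{\left(u,r \right)} = 482$ ($o{\left(u,r \right)} = 2 + 480 = 482$)
$\left(-1246133 + o{\left(-615,-261 \right)}\right) + j = \left(-1246133 + 482\right) + 1147857948064 = -1245651 + 1147857948064 = 1147856702413$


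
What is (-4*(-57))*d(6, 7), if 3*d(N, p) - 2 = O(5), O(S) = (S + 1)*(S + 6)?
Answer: 5168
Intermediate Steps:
O(S) = (1 + S)*(6 + S)
d(N, p) = 68/3 (d(N, p) = 2/3 + (6 + 5**2 + 7*5)/3 = 2/3 + (6 + 25 + 35)/3 = 2/3 + (1/3)*66 = 2/3 + 22 = 68/3)
(-4*(-57))*d(6, 7) = -4*(-57)*(68/3) = 228*(68/3) = 5168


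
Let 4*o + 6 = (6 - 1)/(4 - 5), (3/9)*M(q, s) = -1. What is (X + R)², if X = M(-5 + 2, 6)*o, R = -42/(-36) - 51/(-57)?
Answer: 5527201/51984 ≈ 106.33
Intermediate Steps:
M(q, s) = -3 (M(q, s) = 3*(-1) = -3)
o = -11/4 (o = -3/2 + ((6 - 1)/(4 - 5))/4 = -3/2 + (5/(-1))/4 = -3/2 + (5*(-1))/4 = -3/2 + (¼)*(-5) = -3/2 - 5/4 = -11/4 ≈ -2.7500)
R = 235/114 (R = -42*(-1/36) - 51*(-1/57) = 7/6 + 17/19 = 235/114 ≈ 2.0614)
X = 33/4 (X = -3*(-11/4) = 33/4 ≈ 8.2500)
(X + R)² = (33/4 + 235/114)² = (2351/228)² = 5527201/51984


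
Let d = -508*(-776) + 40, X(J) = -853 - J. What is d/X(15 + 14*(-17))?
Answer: -65708/105 ≈ -625.79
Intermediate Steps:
d = 394248 (d = 394208 + 40 = 394248)
d/X(15 + 14*(-17)) = 394248/(-853 - (15 + 14*(-17))) = 394248/(-853 - (15 - 238)) = 394248/(-853 - 1*(-223)) = 394248/(-853 + 223) = 394248/(-630) = 394248*(-1/630) = -65708/105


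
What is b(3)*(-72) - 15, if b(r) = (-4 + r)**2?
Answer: -87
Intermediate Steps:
b(3)*(-72) - 15 = (-4 + 3)**2*(-72) - 15 = (-1)**2*(-72) - 15 = 1*(-72) - 15 = -72 - 15 = -87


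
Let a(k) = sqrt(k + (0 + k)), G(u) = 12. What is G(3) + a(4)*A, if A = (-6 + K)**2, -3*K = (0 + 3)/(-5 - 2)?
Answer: 12 + 3362*sqrt(2)/49 ≈ 109.03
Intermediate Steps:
K = 1/7 (K = -(0 + 3)/(3*(-5 - 2)) = -1/(-7) = -(-1)/7 = -1/3*(-3/7) = 1/7 ≈ 0.14286)
A = 1681/49 (A = (-6 + 1/7)**2 = (-41/7)**2 = 1681/49 ≈ 34.306)
a(k) = sqrt(2)*sqrt(k) (a(k) = sqrt(k + k) = sqrt(2*k) = sqrt(2)*sqrt(k))
G(3) + a(4)*A = 12 + (sqrt(2)*sqrt(4))*(1681/49) = 12 + (sqrt(2)*2)*(1681/49) = 12 + (2*sqrt(2))*(1681/49) = 12 + 3362*sqrt(2)/49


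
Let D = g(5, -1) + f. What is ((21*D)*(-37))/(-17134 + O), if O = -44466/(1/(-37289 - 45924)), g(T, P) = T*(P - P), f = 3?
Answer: -2331/3700132124 ≈ -6.2998e-7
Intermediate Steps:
g(T, P) = 0 (g(T, P) = T*0 = 0)
D = 3 (D = 0 + 3 = 3)
O = 3700149258 (O = -44466/(1/(-83213)) = -44466/(-1/83213) = -44466*(-83213) = 3700149258)
((21*D)*(-37))/(-17134 + O) = ((21*3)*(-37))/(-17134 + 3700149258) = (63*(-37))/3700132124 = -2331*1/3700132124 = -2331/3700132124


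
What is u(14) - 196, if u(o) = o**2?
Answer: 0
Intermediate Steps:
u(14) - 196 = 14**2 - 196 = 196 - 196 = 0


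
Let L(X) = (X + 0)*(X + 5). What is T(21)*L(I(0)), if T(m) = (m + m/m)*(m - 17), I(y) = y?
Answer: 0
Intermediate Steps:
T(m) = (1 + m)*(-17 + m) (T(m) = (m + 1)*(-17 + m) = (1 + m)*(-17 + m))
L(X) = X*(5 + X)
T(21)*L(I(0)) = (-17 + 21**2 - 16*21)*(0*(5 + 0)) = (-17 + 441 - 336)*(0*5) = 88*0 = 0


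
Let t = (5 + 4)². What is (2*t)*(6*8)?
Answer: 7776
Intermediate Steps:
t = 81 (t = 9² = 81)
(2*t)*(6*8) = (2*81)*(6*8) = 162*48 = 7776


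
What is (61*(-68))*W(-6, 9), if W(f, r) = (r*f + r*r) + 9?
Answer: -149328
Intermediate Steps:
W(f, r) = 9 + r**2 + f*r (W(f, r) = (f*r + r**2) + 9 = (r**2 + f*r) + 9 = 9 + r**2 + f*r)
(61*(-68))*W(-6, 9) = (61*(-68))*(9 + 9**2 - 6*9) = -4148*(9 + 81 - 54) = -4148*36 = -149328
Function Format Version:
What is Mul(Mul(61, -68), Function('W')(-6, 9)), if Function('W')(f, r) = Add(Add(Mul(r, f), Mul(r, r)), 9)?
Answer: -149328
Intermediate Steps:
Function('W')(f, r) = Add(9, Pow(r, 2), Mul(f, r)) (Function('W')(f, r) = Add(Add(Mul(f, r), Pow(r, 2)), 9) = Add(Add(Pow(r, 2), Mul(f, r)), 9) = Add(9, Pow(r, 2), Mul(f, r)))
Mul(Mul(61, -68), Function('W')(-6, 9)) = Mul(Mul(61, -68), Add(9, Pow(9, 2), Mul(-6, 9))) = Mul(-4148, Add(9, 81, -54)) = Mul(-4148, 36) = -149328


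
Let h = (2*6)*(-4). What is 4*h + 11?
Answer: -181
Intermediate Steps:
h = -48 (h = 12*(-4) = -48)
4*h + 11 = 4*(-48) + 11 = -192 + 11 = -181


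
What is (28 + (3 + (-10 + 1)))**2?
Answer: 484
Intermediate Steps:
(28 + (3 + (-10 + 1)))**2 = (28 + (3 - 9))**2 = (28 - 6)**2 = 22**2 = 484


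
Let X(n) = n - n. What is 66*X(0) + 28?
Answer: 28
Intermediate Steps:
X(n) = 0
66*X(0) + 28 = 66*0 + 28 = 0 + 28 = 28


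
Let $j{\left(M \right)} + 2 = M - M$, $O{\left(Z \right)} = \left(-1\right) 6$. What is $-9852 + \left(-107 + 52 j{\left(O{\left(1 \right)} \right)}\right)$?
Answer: $-10063$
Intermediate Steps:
$O{\left(Z \right)} = -6$
$j{\left(M \right)} = -2$ ($j{\left(M \right)} = -2 + \left(M - M\right) = -2 + 0 = -2$)
$-9852 + \left(-107 + 52 j{\left(O{\left(1 \right)} \right)}\right) = -9852 + \left(-107 + 52 \left(-2\right)\right) = -9852 - 211 = -10063$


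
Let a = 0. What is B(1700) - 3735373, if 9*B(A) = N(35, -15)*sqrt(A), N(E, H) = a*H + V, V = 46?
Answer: -3735373 + 460*sqrt(17)/9 ≈ -3.7352e+6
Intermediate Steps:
N(E, H) = 46 (N(E, H) = 0*H + 46 = 0 + 46 = 46)
B(A) = 46*sqrt(A)/9 (B(A) = (46*sqrt(A))/9 = 46*sqrt(A)/9)
B(1700) - 3735373 = 46*sqrt(1700)/9 - 3735373 = 46*(10*sqrt(17))/9 - 3735373 = 460*sqrt(17)/9 - 3735373 = -3735373 + 460*sqrt(17)/9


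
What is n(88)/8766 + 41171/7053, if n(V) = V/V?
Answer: 120304013/20608866 ≈ 5.8375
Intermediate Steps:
n(V) = 1
n(88)/8766 + 41171/7053 = 1/8766 + 41171/7053 = 120304013/20608866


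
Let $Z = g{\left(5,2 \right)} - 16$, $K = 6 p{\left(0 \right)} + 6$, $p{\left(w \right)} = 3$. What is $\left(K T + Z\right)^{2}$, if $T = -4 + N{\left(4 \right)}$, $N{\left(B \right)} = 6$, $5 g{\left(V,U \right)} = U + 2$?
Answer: $\frac{26896}{25} \approx 1075.8$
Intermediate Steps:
$g{\left(V,U \right)} = \frac{2}{5} + \frac{U}{5}$ ($g{\left(V,U \right)} = \frac{U + 2}{5} = \frac{2 + U}{5} = \frac{2}{5} + \frac{U}{5}$)
$K = 24$ ($K = 6 \cdot 3 + 6 = 18 + 6 = 24$)
$T = 2$ ($T = -4 + 6 = 2$)
$Z = - \frac{76}{5}$ ($Z = \left(\frac{2}{5} + \frac{1}{5} \cdot 2\right) - 16 = \left(\frac{2}{5} + \frac{2}{5}\right) - 16 = \frac{4}{5} - 16 = - \frac{76}{5} \approx -15.2$)
$\left(K T + Z\right)^{2} = \left(24 \cdot 2 - \frac{76}{5}\right)^{2} = \left(48 - \frac{76}{5}\right)^{2} = \left(\frac{164}{5}\right)^{2} = \frac{26896}{25}$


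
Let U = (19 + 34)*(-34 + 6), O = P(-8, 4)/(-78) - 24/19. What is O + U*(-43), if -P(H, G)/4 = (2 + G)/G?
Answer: 15761271/247 ≈ 63811.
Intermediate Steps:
P(H, G) = -4*(2 + G)/G
O = -293/247 (O = (-4 - 8/4)/(-78) - 24/19 = (-4 - 8*¼)*(-1/78) - 24*1/19 = (-4 - 2)*(-1/78) - 24/19 = -6*(-1/78) - 24/19 = 1/13 - 24/19 = -293/247 ≈ -1.1862)
U = -1484 (U = 53*(-28) = -1484)
O + U*(-43) = -293/247 - 1484*(-43) = -293/247 + 63812 = 15761271/247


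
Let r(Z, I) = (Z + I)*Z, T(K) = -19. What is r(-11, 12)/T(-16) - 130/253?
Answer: 313/4807 ≈ 0.065113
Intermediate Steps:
r(Z, I) = Z*(I + Z) (r(Z, I) = (I + Z)*Z = Z*(I + Z))
r(-11, 12)/T(-16) - 130/253 = -11*(12 - 11)/(-19) - 130/253 = -11*1*(-1/19) - 130*1/253 = -11*(-1/19) - 130/253 = 11/19 - 130/253 = 313/4807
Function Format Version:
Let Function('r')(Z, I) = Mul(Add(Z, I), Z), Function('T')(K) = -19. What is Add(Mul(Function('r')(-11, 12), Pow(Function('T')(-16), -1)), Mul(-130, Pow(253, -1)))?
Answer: Rational(313, 4807) ≈ 0.065113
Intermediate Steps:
Function('r')(Z, I) = Mul(Z, Add(I, Z)) (Function('r')(Z, I) = Mul(Add(I, Z), Z) = Mul(Z, Add(I, Z)))
Add(Mul(Function('r')(-11, 12), Pow(Function('T')(-16), -1)), Mul(-130, Pow(253, -1))) = Add(Mul(Mul(-11, Add(12, -11)), Pow(-19, -1)), Mul(-130, Pow(253, -1))) = Add(Mul(Mul(-11, 1), Rational(-1, 19)), Mul(-130, Rational(1, 253))) = Add(Mul(-11, Rational(-1, 19)), Rational(-130, 253)) = Add(Rational(11, 19), Rational(-130, 253)) = Rational(313, 4807)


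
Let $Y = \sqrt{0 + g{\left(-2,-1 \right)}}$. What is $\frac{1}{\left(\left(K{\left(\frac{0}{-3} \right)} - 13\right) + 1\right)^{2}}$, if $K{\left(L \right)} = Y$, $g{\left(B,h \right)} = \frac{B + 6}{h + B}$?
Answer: $\frac{9}{4 \left(18 - i \sqrt{3}\right)^{2}} \approx 0.0067545 + 0.001312 i$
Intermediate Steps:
$g{\left(B,h \right)} = \frac{6 + B}{B + h}$
$Y = \frac{2 i \sqrt{3}}{3}$ ($Y = \sqrt{0 + \frac{6 - 2}{-2 - 1}} = \sqrt{0 + \frac{1}{-3} \cdot 4} = \sqrt{0 - \frac{4}{3}} = \sqrt{- \frac{4}{3}} = \frac{2 i \sqrt{3}}{3} \approx 1.1547 i$)
$K{\left(L \right)} = \frac{2 i \sqrt{3}}{3}$
$\frac{1}{\left(\left(K{\left(\frac{0}{-3} \right)} - 13\right) + 1\right)^{2}} = \frac{1}{\left(\left(\frac{2 i \sqrt{3}}{3} - 13\right) + 1\right)^{2}} = \frac{1}{\left(\left(-13 + \frac{2 i \sqrt{3}}{3}\right) + 1\right)^{2}} = \frac{1}{\left(-12 + \frac{2 i \sqrt{3}}{3}\right)^{2}}$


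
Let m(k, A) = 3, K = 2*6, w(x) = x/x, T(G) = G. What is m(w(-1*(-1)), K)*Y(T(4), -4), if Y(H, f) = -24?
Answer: -72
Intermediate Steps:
w(x) = 1
K = 12
m(w(-1*(-1)), K)*Y(T(4), -4) = 3*(-24) = -72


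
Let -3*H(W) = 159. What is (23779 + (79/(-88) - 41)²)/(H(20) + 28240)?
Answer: 197738545/218280128 ≈ 0.90589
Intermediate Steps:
H(W) = -53 (H(W) = -⅓*159 = -53)
(23779 + (79/(-88) - 41)²)/(H(20) + 28240) = (23779 + (79/(-88) - 41)²)/(-53 + 28240) = (23779 + (79*(-1/88) - 41)²)/28187 = (23779 + (-79/88 - 41)²)*(1/28187) = (23779 + (-3687/88)²)*(1/28187) = (23779 + 13593969/7744)*(1/28187) = (197738545/7744)*(1/28187) = 197738545/218280128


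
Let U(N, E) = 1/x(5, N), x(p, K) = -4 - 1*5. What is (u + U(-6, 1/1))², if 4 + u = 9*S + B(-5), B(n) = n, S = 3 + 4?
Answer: 235225/81 ≈ 2904.0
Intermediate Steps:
S = 7
x(p, K) = -9 (x(p, K) = -4 - 5 = -9)
U(N, E) = -⅑ (U(N, E) = 1/(-9) = -⅑)
u = 54 (u = -4 + (9*7 - 5) = -4 + (63 - 5) = -4 + 58 = 54)
(u + U(-6, 1/1))² = (54 - ⅑)² = (485/9)² = 235225/81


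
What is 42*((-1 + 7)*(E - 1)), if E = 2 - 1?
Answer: 0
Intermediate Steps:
E = 1
42*((-1 + 7)*(E - 1)) = 42*((-1 + 7)*(1 - 1)) = 42*(6*0) = 42*0 = 0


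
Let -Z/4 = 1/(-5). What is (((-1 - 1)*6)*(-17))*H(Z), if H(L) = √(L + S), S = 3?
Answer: 204*√95/5 ≈ 397.67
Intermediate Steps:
Z = ⅘ (Z = -4/(-5) = -4*(-⅕) = ⅘ ≈ 0.80000)
H(L) = √(3 + L) (H(L) = √(L + 3) = √(3 + L))
(((-1 - 1)*6)*(-17))*H(Z) = (((-1 - 1)*6)*(-17))*√(3 + ⅘) = (-2*6*(-17))*√(19/5) = (-12*(-17))*(√95/5) = 204*(√95/5) = 204*√95/5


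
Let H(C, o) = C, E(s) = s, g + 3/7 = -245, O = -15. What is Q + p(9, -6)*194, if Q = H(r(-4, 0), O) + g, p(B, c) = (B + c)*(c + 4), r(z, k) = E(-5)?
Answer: -9901/7 ≈ -1414.4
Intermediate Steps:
g = -1718/7 (g = -3/7 - 245 = -1718/7 ≈ -245.43)
r(z, k) = -5
p(B, c) = (4 + c)*(B + c) (p(B, c) = (B + c)*(4 + c) = (4 + c)*(B + c))
Q = -1753/7 (Q = -5 - 1718/7 = -1753/7 ≈ -250.43)
Q + p(9, -6)*194 = -1753/7 + ((-6)² + 4*9 + 4*(-6) + 9*(-6))*194 = -1753/7 + (36 + 36 - 24 - 54)*194 = -1753/7 - 6*194 = -1753/7 - 1164 = -9901/7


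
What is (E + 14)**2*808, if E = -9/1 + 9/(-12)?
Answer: 29189/2 ≈ 14595.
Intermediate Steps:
E = -39/4 (E = -9*1 + 9*(-1/12) = -9 - 3/4 = -39/4 ≈ -9.7500)
(E + 14)**2*808 = (-39/4 + 14)**2*808 = (17/4)**2*808 = (289/16)*808 = 29189/2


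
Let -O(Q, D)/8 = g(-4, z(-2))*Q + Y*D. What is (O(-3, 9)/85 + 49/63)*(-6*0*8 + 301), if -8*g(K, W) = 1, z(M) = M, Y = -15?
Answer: 3096688/765 ≈ 4048.0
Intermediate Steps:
g(K, W) = -⅛ (g(K, W) = -⅛*1 = -⅛)
O(Q, D) = Q + 120*D (O(Q, D) = -8*(-Q/8 - 15*D) = -8*(-15*D - Q/8) = Q + 120*D)
(O(-3, 9)/85 + 49/63)*(-6*0*8 + 301) = ((-3 + 120*9)/85 + 49/63)*(-6*0*8 + 301) = ((-3 + 1080)*(1/85) + 49*(1/63))*(0*8 + 301) = (1077*(1/85) + 7/9)*(0 + 301) = (1077/85 + 7/9)*301 = (10288/765)*301 = 3096688/765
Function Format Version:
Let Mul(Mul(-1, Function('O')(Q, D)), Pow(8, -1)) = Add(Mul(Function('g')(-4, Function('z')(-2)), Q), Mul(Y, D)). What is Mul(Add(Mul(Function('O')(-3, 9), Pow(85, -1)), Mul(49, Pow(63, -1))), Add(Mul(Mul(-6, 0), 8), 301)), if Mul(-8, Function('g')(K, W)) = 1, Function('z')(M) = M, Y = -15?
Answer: Rational(3096688, 765) ≈ 4048.0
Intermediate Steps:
Function('g')(K, W) = Rational(-1, 8) (Function('g')(K, W) = Mul(Rational(-1, 8), 1) = Rational(-1, 8))
Function('O')(Q, D) = Add(Q, Mul(120, D)) (Function('O')(Q, D) = Mul(-8, Add(Mul(Rational(-1, 8), Q), Mul(-15, D))) = Mul(-8, Add(Mul(-15, D), Mul(Rational(-1, 8), Q))) = Add(Q, Mul(120, D)))
Mul(Add(Mul(Function('O')(-3, 9), Pow(85, -1)), Mul(49, Pow(63, -1))), Add(Mul(Mul(-6, 0), 8), 301)) = Mul(Add(Mul(Add(-3, Mul(120, 9)), Pow(85, -1)), Mul(49, Pow(63, -1))), Add(Mul(Mul(-6, 0), 8), 301)) = Mul(Add(Mul(Add(-3, 1080), Rational(1, 85)), Mul(49, Rational(1, 63))), Add(Mul(0, 8), 301)) = Mul(Add(Mul(1077, Rational(1, 85)), Rational(7, 9)), Add(0, 301)) = Mul(Add(Rational(1077, 85), Rational(7, 9)), 301) = Mul(Rational(10288, 765), 301) = Rational(3096688, 765)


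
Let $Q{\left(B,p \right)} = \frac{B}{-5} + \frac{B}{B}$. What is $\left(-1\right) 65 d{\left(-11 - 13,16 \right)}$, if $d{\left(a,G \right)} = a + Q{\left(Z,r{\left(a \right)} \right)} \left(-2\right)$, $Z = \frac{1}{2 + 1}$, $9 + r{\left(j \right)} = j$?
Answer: $\frac{5044}{3} \approx 1681.3$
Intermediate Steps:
$r{\left(j \right)} = -9 + j$
$Z = \frac{1}{3} \approx 0.33333$
$Q{\left(B,p \right)} = 1 - \frac{B}{5}$ ($Q{\left(B,p \right)} = B \left(- \frac{1}{5}\right) + 1 = - \frac{B}{5} + 1 = 1 - \frac{B}{5}$)
$d{\left(a,G \right)} = - \frac{28}{15} + a$ ($d{\left(a,G \right)} = a + \left(1 - \frac{1}{15}\right) \left(-2\right) = a + \frac{14}{15} \left(-2\right) = a - \frac{28}{15} = - \frac{28}{15} + a$)
$\left(-1\right) 65 d{\left(-11 - 13,16 \right)} = \left(-1\right) 65 \left(- \frac{28}{15} - 24\right) = - 65 \left(- \frac{28}{15} - 24\right) = \left(-65\right) \left(- \frac{388}{15}\right) = \frac{5044}{3}$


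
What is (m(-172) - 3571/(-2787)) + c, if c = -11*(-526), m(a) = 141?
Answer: 16522120/2787 ≈ 5928.3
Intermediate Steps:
c = 5786
(m(-172) - 3571/(-2787)) + c = (141 - 3571/(-2787)) + 5786 = (141 - 3571*(-1/2787)) + 5786 = (141 + 3571/2787) + 5786 = 396538/2787 + 5786 = 16522120/2787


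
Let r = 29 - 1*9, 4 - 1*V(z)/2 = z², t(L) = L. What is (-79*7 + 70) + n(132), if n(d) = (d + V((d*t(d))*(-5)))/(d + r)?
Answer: -3794965519/38 ≈ -9.9868e+7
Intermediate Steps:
V(z) = 8 - 2*z²
r = 20 (r = 29 - 9 = 20)
n(d) = (8 + d - 50*d⁴)/(20 + d) (n(d) = (d + (8 - 2*25*d⁴))/(d + 20) = (d + (8 - 2*25*d⁴))/(20 + d) = (d + (8 - 50*d⁴))/(20 + d) = (8 + d - 50*d⁴)/(20 + d))
(-79*7 + 70) + n(132) = (-79*7 + 70) + (8 + 132 - 50*132⁴)/(20 + 132) = (-553 + 70) + (8 + 132 - 50*303595776)/152 = -483 + (8 + 132 - 15179788800)/152 = -483 + (1/152)*(-15179788660) = -483 - 3794947165/38 = -3794965519/38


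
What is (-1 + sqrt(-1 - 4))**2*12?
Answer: 12*(1 - I*sqrt(5))**2 ≈ -48.0 - 53.666*I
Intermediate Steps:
(-1 + sqrt(-1 - 4))**2*12 = (-1 + sqrt(-5))**2*12 = (-1 + I*sqrt(5))**2*12 = 12*(-1 + I*sqrt(5))**2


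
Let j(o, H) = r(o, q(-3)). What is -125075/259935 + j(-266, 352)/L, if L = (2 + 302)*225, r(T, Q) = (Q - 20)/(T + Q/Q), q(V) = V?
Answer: -151140231433/314105454000 ≈ -0.48118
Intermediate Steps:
r(T, Q) = (-20 + Q)/(1 + T) (r(T, Q) = (-20 + Q)/(T + 1) = (-20 + Q)/(1 + T))
j(o, H) = -23/(1 + o) (j(o, H) = (-20 - 3)/(1 + o) = -23/(1 + o))
L = 68400 (L = 304*225 = 68400)
-125075/259935 + j(-266, 352)/L = -125075/259935 - 23/(1 - 266)/68400 = -125075*1/259935 - 23/(-265)*(1/68400) = -25015/51987 - 23*(-1/265)*(1/68400) = -25015/51987 + (23/265)*(1/68400) = -25015/51987 + 23/18126000 = -151140231433/314105454000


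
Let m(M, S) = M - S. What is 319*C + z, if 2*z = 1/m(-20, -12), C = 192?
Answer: 979967/16 ≈ 61248.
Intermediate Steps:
z = -1/16 (z = 1/(2*(-20 - 1*(-12))) = 1/(2*(-20 + 12)) = (½)/(-8) = (½)*(-⅛) = -1/16 ≈ -0.062500)
319*C + z = 319*192 - 1/16 = 61248 - 1/16 = 979967/16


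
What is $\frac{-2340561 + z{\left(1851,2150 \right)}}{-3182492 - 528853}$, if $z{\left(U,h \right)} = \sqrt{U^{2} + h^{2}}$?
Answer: $\frac{780187}{1237115} - \frac{\sqrt{8048701}}{3711345} \approx 0.62989$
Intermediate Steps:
$\frac{-2340561 + z{\left(1851,2150 \right)}}{-3182492 - 528853} = \frac{-2340561 + \sqrt{1851^{2} + 2150^{2}}}{-3182492 - 528853} = \frac{-2340561 + \sqrt{3426201 + 4622500}}{-3711345} = \left(-2340561 + \sqrt{8048701}\right) \left(- \frac{1}{3711345}\right) = \frac{780187}{1237115} - \frac{\sqrt{8048701}}{3711345}$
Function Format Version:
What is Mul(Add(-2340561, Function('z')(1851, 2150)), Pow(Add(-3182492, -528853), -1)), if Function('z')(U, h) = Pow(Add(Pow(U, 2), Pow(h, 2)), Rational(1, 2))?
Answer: Add(Rational(780187, 1237115), Mul(Rational(-1, 3711345), Pow(8048701, Rational(1, 2)))) ≈ 0.62989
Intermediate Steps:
Mul(Add(-2340561, Function('z')(1851, 2150)), Pow(Add(-3182492, -528853), -1)) = Mul(Add(-2340561, Pow(Add(Pow(1851, 2), Pow(2150, 2)), Rational(1, 2))), Pow(Add(-3182492, -528853), -1)) = Mul(Add(-2340561, Pow(Add(3426201, 4622500), Rational(1, 2))), Pow(-3711345, -1)) = Mul(Add(-2340561, Pow(8048701, Rational(1, 2))), Rational(-1, 3711345)) = Add(Rational(780187, 1237115), Mul(Rational(-1, 3711345), Pow(8048701, Rational(1, 2))))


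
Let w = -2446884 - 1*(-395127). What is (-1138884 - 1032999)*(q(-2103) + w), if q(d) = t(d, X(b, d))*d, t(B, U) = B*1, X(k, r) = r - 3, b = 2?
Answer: -5149213154316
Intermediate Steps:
X(k, r) = -3 + r
t(B, U) = B
w = -2051757 (w = -2446884 + 395127 = -2051757)
q(d) = d² (q(d) = d*d = d²)
(-1138884 - 1032999)*(q(-2103) + w) = (-1138884 - 1032999)*((-2103)² - 2051757) = -2171883*(4422609 - 2051757) = -2171883*2370852 = -5149213154316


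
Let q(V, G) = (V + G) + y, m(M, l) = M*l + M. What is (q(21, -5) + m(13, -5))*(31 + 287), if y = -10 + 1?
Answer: -14310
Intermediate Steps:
y = -9
m(M, l) = M + M*l
q(V, G) = -9 + G + V (q(V, G) = (V + G) - 9 = (G + V) - 9 = -9 + G + V)
(q(21, -5) + m(13, -5))*(31 + 287) = ((-9 - 5 + 21) + 13*(1 - 5))*(31 + 287) = (7 + 13*(-4))*318 = (7 - 52)*318 = -45*318 = -14310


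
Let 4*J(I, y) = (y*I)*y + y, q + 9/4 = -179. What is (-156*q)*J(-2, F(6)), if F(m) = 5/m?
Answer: -47125/12 ≈ -3927.1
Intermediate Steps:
q = -725/4 (q = -9/4 - 179 = -725/4 ≈ -181.25)
J(I, y) = y/4 + I*y²/4 (J(I, y) = ((y*I)*y + y)/4 = ((I*y)*y + y)/4 = (I*y² + y)/4 = (y + I*y²)/4 = y/4 + I*y²/4)
(-156*q)*J(-2, F(6)) = (-156*(-725/4))*((5/6)*(1 - 10/6)/4) = 28275*((5*(⅙))*(1 - 10/6)/4) = 28275*((¼)*(⅚)*(1 - 2*⅚)) = 28275*((¼)*(⅚)*(1 - 5/3)) = 28275*((¼)*(⅚)*(-⅔)) = 28275*(-5/36) = -47125/12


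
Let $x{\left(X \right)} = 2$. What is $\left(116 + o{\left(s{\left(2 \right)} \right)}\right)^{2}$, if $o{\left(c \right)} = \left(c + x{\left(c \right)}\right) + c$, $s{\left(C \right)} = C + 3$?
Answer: $16384$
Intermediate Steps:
$s{\left(C \right)} = 3 + C$
$o{\left(c \right)} = 2 + 2 c$ ($o{\left(c \right)} = \left(c + 2\right) + c = \left(2 + c\right) + c = 2 + 2 c$)
$\left(116 + o{\left(s{\left(2 \right)} \right)}\right)^{2} = \left(116 + \left(2 + 2 \left(3 + 2\right)\right)\right)^{2} = \left(116 + \left(2 + 2 \cdot 5\right)\right)^{2} = \left(116 + \left(2 + 10\right)\right)^{2} = \left(116 + 12\right)^{2} = 128^{2} = 16384$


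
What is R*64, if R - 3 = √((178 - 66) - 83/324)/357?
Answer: 192 + 32*√36205/3213 ≈ 193.90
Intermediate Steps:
R = 3 + √36205/6426 (R = 3 + √((178 - 66) - 83/324)/357 = 3 + √(112 - 83*1/324)*(1/357) = 3 + √(112 - 83/324)*(1/357) = 3 + √(36205/324)*(1/357) = 3 + (√36205/18)*(1/357) = 3 + √36205/6426 ≈ 3.0296)
R*64 = (3 + √36205/6426)*64 = 192 + 32*√36205/3213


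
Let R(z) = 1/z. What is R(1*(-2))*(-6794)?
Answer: 3397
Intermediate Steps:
R(1*(-2))*(-6794) = -6794/(1*(-2)) = -6794/(-2) = -½*(-6794) = 3397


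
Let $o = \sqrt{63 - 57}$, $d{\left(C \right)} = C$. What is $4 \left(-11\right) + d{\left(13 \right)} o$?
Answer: $-44 + 13 \sqrt{6} \approx -12.157$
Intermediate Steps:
$o = \sqrt{6} \approx 2.4495$
$4 \left(-11\right) + d{\left(13 \right)} o = 4 \left(-11\right) + 13 \sqrt{6} = -44 + 13 \sqrt{6}$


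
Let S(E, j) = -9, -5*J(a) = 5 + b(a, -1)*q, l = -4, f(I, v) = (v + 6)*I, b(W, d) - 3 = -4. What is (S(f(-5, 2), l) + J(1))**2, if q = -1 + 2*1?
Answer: 2401/25 ≈ 96.040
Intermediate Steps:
b(W, d) = -1 (b(W, d) = 3 - 4 = -1)
f(I, v) = I*(6 + v) (f(I, v) = (6 + v)*I = I*(6 + v))
q = 1 (q = -1 + 2 = 1)
J(a) = -4/5 (J(a) = -(5 - 1*1)/5 = -(5 - 1)/5 = -1/5*4 = -4/5)
(S(f(-5, 2), l) + J(1))**2 = (-9 - 4/5)**2 = (-49/5)**2 = 2401/25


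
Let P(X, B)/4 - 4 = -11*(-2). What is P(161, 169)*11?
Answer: 1144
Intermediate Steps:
P(X, B) = 104 (P(X, B) = 16 + 4*(-11*(-2)) = 16 + 4*22 = 16 + 88 = 104)
P(161, 169)*11 = 104*11 = 1144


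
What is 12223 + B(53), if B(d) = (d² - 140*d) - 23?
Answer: 7589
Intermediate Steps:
B(d) = -23 + d² - 140*d
12223 + B(53) = 12223 + (-23 + 53² - 140*53) = 12223 + (-23 + 2809 - 7420) = 12223 - 4634 = 7589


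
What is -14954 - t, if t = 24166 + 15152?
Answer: -54272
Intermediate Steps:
t = 39318
-14954 - t = -14954 - 1*39318 = -14954 - 39318 = -54272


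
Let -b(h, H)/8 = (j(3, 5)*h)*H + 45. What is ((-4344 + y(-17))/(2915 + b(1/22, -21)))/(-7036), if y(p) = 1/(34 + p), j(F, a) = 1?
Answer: 812317/3371742668 ≈ 0.00024092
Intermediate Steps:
b(h, H) = -360 - 8*H*h (b(h, H) = -8*((1*h)*H + 45) = -8*(h*H + 45) = -8*(H*h + 45) = -8*(45 + H*h) = -360 - 8*H*h)
((-4344 + y(-17))/(2915 + b(1/22, -21)))/(-7036) = ((-4344 + 1/(34 - 17))/(2915 + (-360 - 8*(-21)/22)))/(-7036) = ((-4344 + 1/17)/(2915 + (-360 - 8*(-21)*1/22)))*(-1/7036) = ((-4344 + 1/17)/(2915 + (-360 + 84/11)))*(-1/7036) = -73847/(17*(2915 - 3876/11))*(-1/7036) = -73847/(17*28189/11)*(-1/7036) = -73847/17*11/28189*(-1/7036) = -812317/479213*(-1/7036) = 812317/3371742668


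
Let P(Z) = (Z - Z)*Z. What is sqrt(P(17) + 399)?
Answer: sqrt(399) ≈ 19.975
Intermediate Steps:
P(Z) = 0 (P(Z) = 0*Z = 0)
sqrt(P(17) + 399) = sqrt(0 + 399) = sqrt(399)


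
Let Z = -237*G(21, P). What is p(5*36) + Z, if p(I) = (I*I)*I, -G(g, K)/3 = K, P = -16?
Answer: 5820624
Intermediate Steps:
G(g, K) = -3*K
p(I) = I³ (p(I) = I²*I = I³)
Z = -11376 (Z = -(-711)*(-16) = -237*48 = -11376)
p(5*36) + Z = (5*36)³ - 11376 = 180³ - 11376 = 5832000 - 11376 = 5820624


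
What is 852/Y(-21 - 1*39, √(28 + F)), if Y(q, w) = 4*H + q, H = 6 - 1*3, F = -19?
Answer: -71/4 ≈ -17.750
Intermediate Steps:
H = 3 (H = 6 - 3 = 3)
Y(q, w) = 12 + q (Y(q, w) = 4*3 + q = 12 + q)
852/Y(-21 - 1*39, √(28 + F)) = 852/(12 + (-21 - 1*39)) = 852/(12 + (-21 - 39)) = 852/(12 - 60) = 852/(-48) = 852*(-1/48) = -71/4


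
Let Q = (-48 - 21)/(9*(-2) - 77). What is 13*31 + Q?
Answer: 38354/95 ≈ 403.73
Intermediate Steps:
Q = 69/95 (Q = -69/(-18 - 77) = -69/(-95) = -69*(-1/95) = 69/95 ≈ 0.72632)
13*31 + Q = 13*31 + 69/95 = 403 + 69/95 = 38354/95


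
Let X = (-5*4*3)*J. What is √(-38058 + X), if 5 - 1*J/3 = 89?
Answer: I*√22938 ≈ 151.45*I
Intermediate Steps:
J = -252 (J = 15 - 3*89 = 15 - 267 = -252)
X = 15120 (X = (-5*4*3)*(-252) = -20*3*(-252) = -60*(-252) = 15120)
√(-38058 + X) = √(-38058 + 15120) = √(-22938) = I*√22938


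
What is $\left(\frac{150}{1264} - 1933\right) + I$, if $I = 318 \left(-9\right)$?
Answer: $- \frac{3030365}{632} \approx -4794.9$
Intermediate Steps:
$I = -2862$
$\left(\frac{150}{1264} - 1933\right) + I = \left(\frac{150}{1264} - 1933\right) - 2862 = \left(150 \cdot \frac{1}{1264} - 1933\right) - 2862 = \left(\frac{75}{632} - 1933\right) - 2862 = - \frac{1221581}{632} - 2862 = - \frac{3030365}{632}$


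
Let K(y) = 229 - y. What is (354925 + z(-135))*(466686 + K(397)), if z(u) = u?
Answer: 165515921220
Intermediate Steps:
(354925 + z(-135))*(466686 + K(397)) = (354925 - 135)*(466686 + (229 - 1*397)) = 354790*(466686 + (229 - 397)) = 354790*(466686 - 168) = 354790*466518 = 165515921220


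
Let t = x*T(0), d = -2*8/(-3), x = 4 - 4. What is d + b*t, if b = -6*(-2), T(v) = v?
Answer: 16/3 ≈ 5.3333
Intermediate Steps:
x = 0
d = 16/3 (d = -16*(-⅓) = 16/3 ≈ 5.3333)
t = 0 (t = 0*0 = 0)
b = 12
d + b*t = 16/3 + 12*0 = 16/3 + 0 = 16/3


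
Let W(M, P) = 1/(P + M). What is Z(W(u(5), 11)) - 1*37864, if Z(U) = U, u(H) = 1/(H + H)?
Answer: -4202894/111 ≈ -37864.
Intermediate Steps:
u(H) = 1/(2*H)
W(M, P) = 1/(M + P)
Z(W(u(5), 11)) - 1*37864 = 1/((½)/5 + 11) - 1*37864 = 1/((½)*(⅕) + 11) - 37864 = 1/(⅒ + 11) - 37864 = 1/(111/10) - 37864 = 10/111 - 37864 = -4202894/111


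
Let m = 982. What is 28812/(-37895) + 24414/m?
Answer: 448437573/18606445 ≈ 24.101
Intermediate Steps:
28812/(-37895) + 24414/m = 28812/(-37895) + 24414/982 = 28812*(-1/37895) + 24414*(1/982) = -28812/37895 + 12207/491 = 448437573/18606445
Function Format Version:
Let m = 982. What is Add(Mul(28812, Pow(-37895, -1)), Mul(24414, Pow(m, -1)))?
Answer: Rational(448437573, 18606445) ≈ 24.101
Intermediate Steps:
Add(Mul(28812, Pow(-37895, -1)), Mul(24414, Pow(m, -1))) = Add(Mul(28812, Pow(-37895, -1)), Mul(24414, Pow(982, -1))) = Add(Mul(28812, Rational(-1, 37895)), Mul(24414, Rational(1, 982))) = Add(Rational(-28812, 37895), Rational(12207, 491)) = Rational(448437573, 18606445)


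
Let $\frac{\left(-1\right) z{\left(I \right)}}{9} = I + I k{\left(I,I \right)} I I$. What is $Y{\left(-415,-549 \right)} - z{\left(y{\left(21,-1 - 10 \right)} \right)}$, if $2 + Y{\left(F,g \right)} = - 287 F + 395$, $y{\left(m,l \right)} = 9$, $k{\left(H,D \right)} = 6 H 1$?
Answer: $473873$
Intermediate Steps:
$k{\left(H,D \right)} = 6 H$
$Y{\left(F,g \right)} = 393 - 287 F$ ($Y{\left(F,g \right)} = -2 - \left(-395 + 287 F\right) = 393 - 287 F$)
$z{\left(I \right)} = - 54 I^{4} - 9 I$ ($z{\left(I \right)} = - 9 \left(I + I 6 I I I\right) = - 9 \left(I + I 6 I I^{2}\right) = - 9 \left(I + I 6 I^{3}\right) = - 9 \left(I + 6 I^{4}\right) = - 54 I^{4} - 9 I$)
$Y{\left(-415,-549 \right)} - z{\left(y{\left(21,-1 - 10 \right)} \right)} = \left(393 - -119105\right) - \left(- 54 \cdot 9^{4} - 81\right) = \left(393 + 119105\right) - \left(\left(-54\right) 6561 - 81\right) = 119498 - \left(-354294 - 81\right) = 119498 - -354375 = 119498 + 354375 = 473873$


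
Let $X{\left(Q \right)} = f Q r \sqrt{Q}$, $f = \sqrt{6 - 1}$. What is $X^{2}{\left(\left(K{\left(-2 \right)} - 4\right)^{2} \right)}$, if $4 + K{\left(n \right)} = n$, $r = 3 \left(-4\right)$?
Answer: $720000000$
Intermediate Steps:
$r = -12$
$K{\left(n \right)} = -4 + n$
$f = \sqrt{5} \approx 2.2361$
$X{\left(Q \right)} = - 12 \sqrt{5} Q^{\frac{3}{2}}$ ($X{\left(Q \right)} = \sqrt{5} Q \left(- 12 \sqrt{Q}\right) = Q \sqrt{5} \left(- 12 \sqrt{Q}\right) = - 12 \sqrt{5} Q^{\frac{3}{2}}$)
$X^{2}{\left(\left(K{\left(-2 \right)} - 4\right)^{2} \right)} = \left(- 12 \sqrt{5} \left(\left(\left(-4 - 2\right) - 4\right)^{2}\right)^{\frac{3}{2}}\right)^{2} = \left(- 12 \sqrt{5} \left(\left(-6 - 4\right)^{2}\right)^{\frac{3}{2}}\right)^{2} = \left(- 12 \sqrt{5} \left(\left(-10\right)^{2}\right)^{\frac{3}{2}}\right)^{2} = \left(- 12 \sqrt{5} \cdot 100^{\frac{3}{2}}\right)^{2} = \left(\left(-12\right) \sqrt{5} \cdot 1000\right)^{2} = \left(- 12000 \sqrt{5}\right)^{2} = 720000000$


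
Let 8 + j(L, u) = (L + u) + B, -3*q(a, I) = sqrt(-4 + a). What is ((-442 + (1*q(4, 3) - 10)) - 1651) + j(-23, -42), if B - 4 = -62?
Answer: -2234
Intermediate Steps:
B = -58 (B = 4 - 62 = -58)
q(a, I) = -sqrt(-4 + a)/3
j(L, u) = -66 + L + u (j(L, u) = -8 + ((L + u) - 58) = -8 + (-58 + L + u) = -66 + L + u)
((-442 + (1*q(4, 3) - 10)) - 1651) + j(-23, -42) = ((-442 + (1*(-sqrt(-4 + 4)/3) - 10)) - 1651) + (-66 - 23 - 42) = ((-442 + (1*(-sqrt(0)/3) - 10)) - 1651) - 131 = ((-442 + (1*(-1/3*0) - 10)) - 1651) - 131 = ((-442 + (1*0 - 10)) - 1651) - 131 = ((-442 + (0 - 10)) - 1651) - 131 = ((-442 - 10) - 1651) - 131 = (-452 - 1651) - 131 = -2103 - 131 = -2234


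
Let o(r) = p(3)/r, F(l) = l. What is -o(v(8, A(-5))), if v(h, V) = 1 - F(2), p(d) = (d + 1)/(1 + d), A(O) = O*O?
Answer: 1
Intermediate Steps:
A(O) = O²
p(d) = 1 (p(d) = (1 + d)/(1 + d) = 1)
v(h, V) = -1 (v(h, V) = 1 - 1*2 = 1 - 2 = -1)
o(r) = 1/r
-o(v(8, A(-5))) = -1/(-1) = -1*(-1) = 1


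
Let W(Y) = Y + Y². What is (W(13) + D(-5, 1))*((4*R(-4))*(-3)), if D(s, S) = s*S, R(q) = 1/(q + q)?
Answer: 531/2 ≈ 265.50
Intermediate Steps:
R(q) = 1/(2*q)
D(s, S) = S*s
(W(13) + D(-5, 1))*((4*R(-4))*(-3)) = (13*(1 + 13) + 1*(-5))*((4*((½)/(-4)))*(-3)) = (13*14 - 5)*((4*((½)*(-¼)))*(-3)) = (182 - 5)*((4*(-⅛))*(-3)) = 177*(-½*(-3)) = 177*(3/2) = 531/2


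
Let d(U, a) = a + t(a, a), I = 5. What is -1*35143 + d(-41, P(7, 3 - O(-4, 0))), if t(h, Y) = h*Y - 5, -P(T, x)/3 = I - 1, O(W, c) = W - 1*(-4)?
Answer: -35016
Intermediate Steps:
O(W, c) = 4 + W (O(W, c) = W + 4 = 4 + W)
P(T, x) = -12 (P(T, x) = -3*(5 - 1) = -3*4 = -12)
t(h, Y) = -5 + Y*h (t(h, Y) = Y*h - 5 = -5 + Y*h)
d(U, a) = -5 + a + a**2 (d(U, a) = a + (-5 + a*a) = a + (-5 + a**2) = -5 + a + a**2)
-1*35143 + d(-41, P(7, 3 - O(-4, 0))) = -1*35143 + (-5 - 12 + (-12)**2) = -35143 + (-5 - 12 + 144) = -35143 + 127 = -35016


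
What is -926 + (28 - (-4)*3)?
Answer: -886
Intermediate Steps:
-926 + (28 - (-4)*3) = -926 + (28 - 1*(-12)) = -926 + (28 + 12) = -926 + 40 = -886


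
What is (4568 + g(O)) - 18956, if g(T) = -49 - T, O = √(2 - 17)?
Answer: -14437 - I*√15 ≈ -14437.0 - 3.873*I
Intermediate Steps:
O = I*√15 (O = √(-15) = I*√15 ≈ 3.873*I)
(4568 + g(O)) - 18956 = (4568 + (-49 - I*√15)) - 18956 = (4519 - I*√15) - 18956 = -14437 - I*√15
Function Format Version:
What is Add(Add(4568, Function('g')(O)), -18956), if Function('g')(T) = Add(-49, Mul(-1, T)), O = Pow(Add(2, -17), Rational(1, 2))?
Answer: Add(-14437, Mul(-1, I, Pow(15, Rational(1, 2)))) ≈ Add(-14437., Mul(-3.8730, I))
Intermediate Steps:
O = Mul(I, Pow(15, Rational(1, 2))) (O = Pow(-15, Rational(1, 2)) = Mul(I, Pow(15, Rational(1, 2))) ≈ Mul(3.8730, I))
Add(Add(4568, Function('g')(O)), -18956) = Add(Add(4568, Add(-49, Mul(-1, Mul(I, Pow(15, Rational(1, 2)))))), -18956) = Add(Add(4568, Add(-49, Mul(-1, I, Pow(15, Rational(1, 2))))), -18956) = Add(Add(4519, Mul(-1, I, Pow(15, Rational(1, 2)))), -18956) = Add(-14437, Mul(-1, I, Pow(15, Rational(1, 2))))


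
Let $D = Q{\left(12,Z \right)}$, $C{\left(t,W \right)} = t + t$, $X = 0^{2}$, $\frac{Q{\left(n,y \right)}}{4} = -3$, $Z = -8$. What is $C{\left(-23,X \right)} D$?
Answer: $552$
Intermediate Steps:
$Q{\left(n,y \right)} = -12$ ($Q{\left(n,y \right)} = 4 \left(-3\right) = -12$)
$X = 0$
$C{\left(t,W \right)} = 2 t$
$D = -12$
$C{\left(-23,X \right)} D = 2 \left(-23\right) \left(-12\right) = \left(-46\right) \left(-12\right) = 552$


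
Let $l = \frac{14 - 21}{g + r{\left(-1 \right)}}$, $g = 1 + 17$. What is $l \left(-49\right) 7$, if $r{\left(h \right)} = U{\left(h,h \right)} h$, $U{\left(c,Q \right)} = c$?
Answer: $\frac{2401}{19} \approx 126.37$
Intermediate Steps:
$g = 18$
$r{\left(h \right)} = h^{2}$ ($r{\left(h \right)} = h h = h^{2}$)
$l = - \frac{7}{19}$ ($l = \frac{14 - 21}{18 + \left(-1\right)^{2}} = - \frac{7}{18 + 1} = - \frac{7}{19} \approx -0.36842$)
$l \left(-49\right) 7 = \left(- \frac{7}{19}\right) \left(-49\right) 7 = \frac{343}{19} \cdot 7 = \frac{2401}{19}$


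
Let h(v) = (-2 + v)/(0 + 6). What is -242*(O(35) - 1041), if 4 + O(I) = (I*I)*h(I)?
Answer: -1377585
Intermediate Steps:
h(v) = -⅓ + v/6 (h(v) = (-2 + v)/6 = (-2 + v)*(⅙) = -⅓ + v/6)
O(I) = -4 + I²*(-⅓ + I/6) (O(I) = -4 + (I*I)*(-⅓ + I/6) = -4 + I²*(-⅓ + I/6))
-242*(O(35) - 1041) = -242*((-4 + (⅙)*35²*(-2 + 35)) - 1041) = -242*((-4 + (⅙)*1225*33) - 1041) = -242*((-4 + 13475/2) - 1041) = -242*(13467/2 - 1041) = -242*11385/2 = -1377585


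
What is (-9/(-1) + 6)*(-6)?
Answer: -90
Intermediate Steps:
(-9/(-1) + 6)*(-6) = (-9*(-1) + 6)*(-6) = (9 + 6)*(-6) = 15*(-6) = -90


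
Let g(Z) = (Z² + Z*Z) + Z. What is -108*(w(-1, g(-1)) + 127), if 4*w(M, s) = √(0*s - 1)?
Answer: -13716 - 27*I ≈ -13716.0 - 27.0*I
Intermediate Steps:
g(Z) = Z + 2*Z² (g(Z) = (Z² + Z²) + Z = 2*Z² + Z = Z + 2*Z²)
w(M, s) = I/4 (w(M, s) = √(0*s - 1)/4 = √(0 - 1)/4 = √(-1)/4 = I/4)
-108*(w(-1, g(-1)) + 127) = -108*(I/4 + 127) = -108*(127 + I/4) = -13716 - 27*I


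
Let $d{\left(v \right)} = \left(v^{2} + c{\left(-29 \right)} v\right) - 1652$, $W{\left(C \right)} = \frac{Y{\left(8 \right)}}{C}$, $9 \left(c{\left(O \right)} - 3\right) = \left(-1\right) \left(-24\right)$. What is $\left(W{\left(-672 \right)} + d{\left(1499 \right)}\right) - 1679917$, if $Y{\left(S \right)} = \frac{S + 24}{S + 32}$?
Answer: $\frac{160699373}{280} \approx 5.7393 \cdot 10^{5}$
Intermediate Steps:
$Y{\left(S \right)} = \frac{24 + S}{32 + S}$
$c{\left(O \right)} = \frac{17}{3}$ ($c{\left(O \right)} = 3 + \frac{\left(-1\right) \left(-24\right)}{9} = 3 + \frac{1}{9} \cdot 24 = 3 + \frac{8}{3} = \frac{17}{3}$)
$W{\left(C \right)} = \frac{4}{5 C}$ ($W{\left(C \right)} = \frac{\frac{1}{32 + 8} \left(24 + 8\right)}{C} = \frac{\frac{1}{40} \cdot 32}{C} = \frac{4}{5 C}$)
$d{\left(v \right)} = -1652 + v^{2} + \frac{17 v}{3}$ ($d{\left(v \right)} = \left(v^{2} + \frac{17 v}{3}\right) - 1652 = -1652 + v^{2} + \frac{17 v}{3}$)
$\left(W{\left(-672 \right)} + d{\left(1499 \right)}\right) - 1679917 = \left(\frac{4}{5 \left(-672\right)} + \left(-1652 + 1499^{2} + \frac{17}{3} \cdot 1499\right)\right) - 1679917 = \left(\frac{4}{5} \left(- \frac{1}{672}\right) + \left(-1652 + 2247001 + \frac{25483}{3}\right)\right) - 1679917 = \left(- \frac{1}{840} + \frac{6761530}{3}\right) - 1679917 = \frac{631076133}{280} - 1679917 = \frac{160699373}{280}$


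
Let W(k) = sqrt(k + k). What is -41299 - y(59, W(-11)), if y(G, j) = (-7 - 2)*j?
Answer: -41299 + 9*I*sqrt(22) ≈ -41299.0 + 42.214*I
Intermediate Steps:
W(k) = sqrt(2)*sqrt(k) (W(k) = sqrt(2*k) = sqrt(2)*sqrt(k))
y(G, j) = -9*j
-41299 - y(59, W(-11)) = -41299 - (-9)*sqrt(2)*sqrt(-11) = -41299 - (-9)*sqrt(2)*(I*sqrt(11)) = -41299 - (-9)*I*sqrt(22) = -41299 + 9*I*sqrt(22)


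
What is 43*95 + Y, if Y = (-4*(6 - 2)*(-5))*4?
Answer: 4405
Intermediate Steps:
Y = 320 (Y = (-4*4*(-5))*4 = -16*(-5)*4 = 80*4 = 320)
43*95 + Y = 43*95 + 320 = 4085 + 320 = 4405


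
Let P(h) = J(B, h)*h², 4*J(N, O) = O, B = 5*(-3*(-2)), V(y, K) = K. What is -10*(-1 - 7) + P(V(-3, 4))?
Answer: 96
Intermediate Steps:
B = 30 (B = 5*6 = 30)
J(N, O) = O/4
P(h) = h³/4 (P(h) = (h/4)*h² = h³/4)
-10*(-1 - 7) + P(V(-3, 4)) = -10*(-1 - 7) + (¼)*4³ = -10*(-8) + (¼)*64 = 80 + 16 = 96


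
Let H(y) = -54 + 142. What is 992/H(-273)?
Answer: 124/11 ≈ 11.273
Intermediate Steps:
H(y) = 88
992/H(-273) = 992/88 = 992*(1/88) = 124/11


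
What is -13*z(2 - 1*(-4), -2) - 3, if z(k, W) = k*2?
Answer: -159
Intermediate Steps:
z(k, W) = 2*k
-13*z(2 - 1*(-4), -2) - 3 = -26*(2 - 1*(-4)) - 3 = -26*(2 + 4) - 3 = -26*6 - 3 = -13*12 - 3 = -156 - 3 = -159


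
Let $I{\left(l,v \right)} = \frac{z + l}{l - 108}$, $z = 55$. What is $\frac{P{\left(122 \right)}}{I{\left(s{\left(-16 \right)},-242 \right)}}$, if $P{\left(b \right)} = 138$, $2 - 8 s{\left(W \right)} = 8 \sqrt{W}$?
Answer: $- \frac{13109310}{49097} - \frac{1439616 i}{49097} \approx -267.01 - 29.322 i$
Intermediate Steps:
$s{\left(W \right)} = \frac{1}{4} - \sqrt{W}$ ($s{\left(W \right)} = \frac{1}{4} - \frac{8 \sqrt{W}}{8} = \frac{1}{4} - \sqrt{W}$)
$I{\left(l,v \right)} = \frac{55 + l}{-108 + l}$ ($I{\left(l,v \right)} = \frac{55 + l}{l - 108} = \frac{55 + l}{-108 + l}$)
$\frac{P{\left(122 \right)}}{I{\left(s{\left(-16 \right)},-242 \right)}} = \frac{138}{\frac{1}{-108 + \left(\frac{1}{4} - \sqrt{-16}\right)} \left(55 + \left(\frac{1}{4} - \sqrt{-16}\right)\right)} = \frac{138}{\frac{1}{-108 + \left(\frac{1}{4} - 4 i\right)} \left(55 + \left(\frac{1}{4} - 4 i\right)\right)} = \frac{138}{\frac{1}{- \frac{431}{4} - 4 i} \left(\frac{221}{4} - 4 i\right)} = \frac{138}{\frac{16 \left(- \frac{431}{4} + 4 i\right)}{186017} \left(\frac{221}{4} - 4 i\right)} = \frac{138}{\frac{16}{186017} \left(- \frac{431}{4} + 4 i\right) \left(\frac{221}{4} - 4 i\right)} = 138 \frac{16 \left(- \frac{431}{4} - 4 i\right) \left(\frac{221}{4} + 4 i\right)}{49097} = \frac{2208 \left(- \frac{431}{4} - 4 i\right) \left(\frac{221}{4} + 4 i\right)}{49097}$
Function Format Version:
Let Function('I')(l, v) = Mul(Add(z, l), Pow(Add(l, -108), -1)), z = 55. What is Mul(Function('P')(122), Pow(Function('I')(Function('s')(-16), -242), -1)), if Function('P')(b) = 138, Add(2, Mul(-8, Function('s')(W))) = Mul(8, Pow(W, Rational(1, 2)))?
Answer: Add(Rational(-13109310, 49097), Mul(Rational(-1439616, 49097), I)) ≈ Add(-267.01, Mul(-29.322, I))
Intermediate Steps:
Function('s')(W) = Add(Rational(1, 4), Mul(-1, Pow(W, Rational(1, 2)))) (Function('s')(W) = Add(Rational(1, 4), Mul(Rational(-1, 8), Mul(8, Pow(W, Rational(1, 2))))) = Add(Rational(1, 4), Mul(-1, Pow(W, Rational(1, 2)))))
Function('I')(l, v) = Mul(Pow(Add(-108, l), -1), Add(55, l)) (Function('I')(l, v) = Mul(Add(55, l), Pow(Add(l, -108), -1)) = Mul(Add(55, l), Pow(Add(-108, l), -1)) = Mul(Pow(Add(-108, l), -1), Add(55, l)))
Mul(Function('P')(122), Pow(Function('I')(Function('s')(-16), -242), -1)) = Mul(138, Pow(Mul(Pow(Add(-108, Add(Rational(1, 4), Mul(-1, Pow(-16, Rational(1, 2))))), -1), Add(55, Add(Rational(1, 4), Mul(-1, Pow(-16, Rational(1, 2)))))), -1)) = Mul(138, Pow(Mul(Pow(Add(-108, Add(Rational(1, 4), Mul(-1, Mul(4, I)))), -1), Add(55, Add(Rational(1, 4), Mul(-1, Mul(4, I))))), -1)) = Mul(138, Pow(Mul(Pow(Add(-108, Add(Rational(1, 4), Mul(-4, I))), -1), Add(55, Add(Rational(1, 4), Mul(-4, I)))), -1)) = Mul(138, Pow(Mul(Pow(Add(Rational(-431, 4), Mul(-4, I)), -1), Add(Rational(221, 4), Mul(-4, I))), -1)) = Mul(138, Pow(Mul(Mul(Rational(16, 186017), Add(Rational(-431, 4), Mul(4, I))), Add(Rational(221, 4), Mul(-4, I))), -1)) = Mul(138, Pow(Mul(Rational(16, 186017), Add(Rational(-431, 4), Mul(4, I)), Add(Rational(221, 4), Mul(-4, I))), -1)) = Mul(138, Mul(Rational(16, 49097), Add(Rational(-431, 4), Mul(-4, I)), Add(Rational(221, 4), Mul(4, I)))) = Mul(Rational(2208, 49097), Add(Rational(-431, 4), Mul(-4, I)), Add(Rational(221, 4), Mul(4, I)))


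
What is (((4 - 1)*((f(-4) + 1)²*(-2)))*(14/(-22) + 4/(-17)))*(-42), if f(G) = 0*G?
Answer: -41076/187 ≈ -219.66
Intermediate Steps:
f(G) = 0
(((4 - 1)*((f(-4) + 1)²*(-2)))*(14/(-22) + 4/(-17)))*(-42) = (((4 - 1)*((0 + 1)²*(-2)))*(14/(-22) + 4/(-17)))*(-42) = ((3*(1²*(-2)))*(14*(-1/22) + 4*(-1/17)))*(-42) = ((3*(1*(-2)))*(-7/11 - 4/17))*(-42) = ((3*(-2))*(-163/187))*(-42) = -6*(-163/187)*(-42) = (978/187)*(-42) = -41076/187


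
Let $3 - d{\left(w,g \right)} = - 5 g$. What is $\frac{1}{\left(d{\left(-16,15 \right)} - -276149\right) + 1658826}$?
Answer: $\frac{1}{1935053} \approx 5.1678 \cdot 10^{-7}$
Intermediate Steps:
$d{\left(w,g \right)} = 3 + 5 g$ ($d{\left(w,g \right)} = 3 - - 5 g = 3 + 5 g$)
$\frac{1}{\left(d{\left(-16,15 \right)} - -276149\right) + 1658826} = \frac{1}{\left(\left(3 + 5 \cdot 15\right) - -276149\right) + 1658826} = \frac{1}{\left(\left(3 + 75\right) + 276149\right) + 1658826} = \frac{1}{\left(78 + 276149\right) + 1658826} = \frac{1}{276227 + 1658826} = \frac{1}{1935053}$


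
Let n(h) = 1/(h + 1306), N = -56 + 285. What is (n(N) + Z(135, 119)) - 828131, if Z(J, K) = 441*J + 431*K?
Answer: -1101066244/1535 ≈ -7.1731e+5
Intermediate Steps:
Z(J, K) = 431*K + 441*J
N = 229
n(h) = 1/(1306 + h)
(n(N) + Z(135, 119)) - 828131 = (1/(1306 + 229) + (431*119 + 441*135)) - 828131 = (1/1535 + (51289 + 59535)) - 828131 = (1/1535 + 110824) - 828131 = 170114841/1535 - 828131 = -1101066244/1535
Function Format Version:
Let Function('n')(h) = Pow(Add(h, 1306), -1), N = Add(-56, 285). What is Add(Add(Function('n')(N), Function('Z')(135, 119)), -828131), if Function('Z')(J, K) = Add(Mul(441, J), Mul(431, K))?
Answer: Rational(-1101066244, 1535) ≈ -7.1731e+5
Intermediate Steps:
Function('Z')(J, K) = Add(Mul(431, K), Mul(441, J))
N = 229
Function('n')(h) = Pow(Add(1306, h), -1)
Add(Add(Function('n')(N), Function('Z')(135, 119)), -828131) = Add(Add(Pow(Add(1306, 229), -1), Add(Mul(431, 119), Mul(441, 135))), -828131) = Add(Add(Pow(1535, -1), Add(51289, 59535)), -828131) = Add(Add(Rational(1, 1535), 110824), -828131) = Add(Rational(170114841, 1535), -828131) = Rational(-1101066244, 1535)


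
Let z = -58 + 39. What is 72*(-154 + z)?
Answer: -12456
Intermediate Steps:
z = -19
72*(-154 + z) = 72*(-154 - 19) = 72*(-173) = -12456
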